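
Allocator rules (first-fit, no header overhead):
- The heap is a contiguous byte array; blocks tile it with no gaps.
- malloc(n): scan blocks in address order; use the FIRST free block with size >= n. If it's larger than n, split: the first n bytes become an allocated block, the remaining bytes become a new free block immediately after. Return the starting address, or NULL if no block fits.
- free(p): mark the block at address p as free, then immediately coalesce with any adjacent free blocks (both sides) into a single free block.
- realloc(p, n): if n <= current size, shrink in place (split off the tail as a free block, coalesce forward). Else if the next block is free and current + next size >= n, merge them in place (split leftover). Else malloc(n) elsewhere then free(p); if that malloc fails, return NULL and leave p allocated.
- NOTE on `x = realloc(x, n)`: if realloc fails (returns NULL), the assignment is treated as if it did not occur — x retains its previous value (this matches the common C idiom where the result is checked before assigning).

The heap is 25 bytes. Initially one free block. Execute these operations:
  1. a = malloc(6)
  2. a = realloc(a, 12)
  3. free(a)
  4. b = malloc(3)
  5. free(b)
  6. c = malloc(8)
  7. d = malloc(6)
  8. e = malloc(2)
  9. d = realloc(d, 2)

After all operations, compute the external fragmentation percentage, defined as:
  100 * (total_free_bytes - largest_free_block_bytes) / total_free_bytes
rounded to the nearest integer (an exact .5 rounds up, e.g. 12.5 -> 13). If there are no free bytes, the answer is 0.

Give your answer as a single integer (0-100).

Op 1: a = malloc(6) -> a = 0; heap: [0-5 ALLOC][6-24 FREE]
Op 2: a = realloc(a, 12) -> a = 0; heap: [0-11 ALLOC][12-24 FREE]
Op 3: free(a) -> (freed a); heap: [0-24 FREE]
Op 4: b = malloc(3) -> b = 0; heap: [0-2 ALLOC][3-24 FREE]
Op 5: free(b) -> (freed b); heap: [0-24 FREE]
Op 6: c = malloc(8) -> c = 0; heap: [0-7 ALLOC][8-24 FREE]
Op 7: d = malloc(6) -> d = 8; heap: [0-7 ALLOC][8-13 ALLOC][14-24 FREE]
Op 8: e = malloc(2) -> e = 14; heap: [0-7 ALLOC][8-13 ALLOC][14-15 ALLOC][16-24 FREE]
Op 9: d = realloc(d, 2) -> d = 8; heap: [0-7 ALLOC][8-9 ALLOC][10-13 FREE][14-15 ALLOC][16-24 FREE]
Free blocks: [4 9] total_free=13 largest=9 -> 100*(13-9)/13 = 400/13 ≈ 30.769 -> rounds to 31

Answer: 31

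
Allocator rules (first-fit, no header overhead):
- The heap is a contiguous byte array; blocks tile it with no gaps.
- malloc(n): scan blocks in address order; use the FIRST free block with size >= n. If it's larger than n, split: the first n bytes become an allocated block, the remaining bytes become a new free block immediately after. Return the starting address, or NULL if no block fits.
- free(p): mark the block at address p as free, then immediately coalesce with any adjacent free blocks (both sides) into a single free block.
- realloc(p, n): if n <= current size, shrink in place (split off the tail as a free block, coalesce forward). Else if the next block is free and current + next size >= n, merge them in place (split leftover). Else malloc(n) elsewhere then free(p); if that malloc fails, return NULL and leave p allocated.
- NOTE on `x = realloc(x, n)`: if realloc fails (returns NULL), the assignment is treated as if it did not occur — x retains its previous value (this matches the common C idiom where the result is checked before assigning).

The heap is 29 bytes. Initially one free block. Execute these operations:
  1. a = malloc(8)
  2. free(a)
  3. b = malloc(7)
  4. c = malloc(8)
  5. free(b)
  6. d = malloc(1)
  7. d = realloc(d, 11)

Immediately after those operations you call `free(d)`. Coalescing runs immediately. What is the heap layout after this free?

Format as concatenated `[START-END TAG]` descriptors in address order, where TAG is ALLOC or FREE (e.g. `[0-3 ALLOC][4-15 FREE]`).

Answer: [0-6 FREE][7-14 ALLOC][15-28 FREE]

Derivation:
Op 1: a = malloc(8) -> a = 0; heap: [0-7 ALLOC][8-28 FREE]
Op 2: free(a) -> (freed a); heap: [0-28 FREE]
Op 3: b = malloc(7) -> b = 0; heap: [0-6 ALLOC][7-28 FREE]
Op 4: c = malloc(8) -> c = 7; heap: [0-6 ALLOC][7-14 ALLOC][15-28 FREE]
Op 5: free(b) -> (freed b); heap: [0-6 FREE][7-14 ALLOC][15-28 FREE]
Op 6: d = malloc(1) -> d = 0; heap: [0-0 ALLOC][1-6 FREE][7-14 ALLOC][15-28 FREE]
Op 7: d = realloc(d, 11) -> d = 15; heap: [0-6 FREE][7-14 ALLOC][15-25 ALLOC][26-28 FREE]
free(d): d = 15 -> block [15-25 ALLOC]; mark free, coalesce with adjacent free neighbors -> [0-6 FREE][7-14 ALLOC][15-28 FREE]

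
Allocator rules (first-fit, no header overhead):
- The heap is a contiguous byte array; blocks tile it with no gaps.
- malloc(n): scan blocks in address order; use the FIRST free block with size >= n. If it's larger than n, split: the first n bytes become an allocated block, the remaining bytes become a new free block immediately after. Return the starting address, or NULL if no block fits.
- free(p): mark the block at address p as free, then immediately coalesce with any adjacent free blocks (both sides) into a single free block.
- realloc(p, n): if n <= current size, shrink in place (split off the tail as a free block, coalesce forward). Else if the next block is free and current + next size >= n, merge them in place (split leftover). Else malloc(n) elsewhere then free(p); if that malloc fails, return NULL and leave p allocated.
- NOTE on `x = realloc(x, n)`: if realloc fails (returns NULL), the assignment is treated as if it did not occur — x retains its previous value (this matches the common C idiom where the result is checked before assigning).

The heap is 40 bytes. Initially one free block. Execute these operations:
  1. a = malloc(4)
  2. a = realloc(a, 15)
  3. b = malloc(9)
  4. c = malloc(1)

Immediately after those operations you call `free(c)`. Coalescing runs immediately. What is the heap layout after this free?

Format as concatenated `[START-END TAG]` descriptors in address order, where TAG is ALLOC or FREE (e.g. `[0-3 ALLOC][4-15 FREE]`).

Answer: [0-14 ALLOC][15-23 ALLOC][24-39 FREE]

Derivation:
Op 1: a = malloc(4) -> a = 0; heap: [0-3 ALLOC][4-39 FREE]
Op 2: a = realloc(a, 15) -> a = 0; heap: [0-14 ALLOC][15-39 FREE]
Op 3: b = malloc(9) -> b = 15; heap: [0-14 ALLOC][15-23 ALLOC][24-39 FREE]
Op 4: c = malloc(1) -> c = 24; heap: [0-14 ALLOC][15-23 ALLOC][24-24 ALLOC][25-39 FREE]
free(c): c = 24 -> block [24-24 ALLOC]; mark free, coalesce with adjacent free neighbors -> [0-14 ALLOC][15-23 ALLOC][24-39 FREE]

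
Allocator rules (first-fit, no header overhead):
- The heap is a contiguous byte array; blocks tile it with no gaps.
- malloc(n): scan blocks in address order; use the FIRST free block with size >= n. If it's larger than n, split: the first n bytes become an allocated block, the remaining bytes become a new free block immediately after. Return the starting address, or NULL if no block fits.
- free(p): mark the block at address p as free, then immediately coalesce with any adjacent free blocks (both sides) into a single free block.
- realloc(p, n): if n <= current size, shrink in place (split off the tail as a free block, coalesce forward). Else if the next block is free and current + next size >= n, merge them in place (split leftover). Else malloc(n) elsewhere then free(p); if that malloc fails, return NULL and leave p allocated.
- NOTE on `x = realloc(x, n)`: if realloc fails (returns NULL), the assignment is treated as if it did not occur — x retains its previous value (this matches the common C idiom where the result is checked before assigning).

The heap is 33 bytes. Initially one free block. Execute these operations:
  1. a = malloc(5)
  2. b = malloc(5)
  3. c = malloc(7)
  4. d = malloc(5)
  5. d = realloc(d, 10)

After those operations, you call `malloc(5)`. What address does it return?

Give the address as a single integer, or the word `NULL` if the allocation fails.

Answer: 27

Derivation:
Op 1: a = malloc(5) -> a = 0; heap: [0-4 ALLOC][5-32 FREE]
Op 2: b = malloc(5) -> b = 5; heap: [0-4 ALLOC][5-9 ALLOC][10-32 FREE]
Op 3: c = malloc(7) -> c = 10; heap: [0-4 ALLOC][5-9 ALLOC][10-16 ALLOC][17-32 FREE]
Op 4: d = malloc(5) -> d = 17; heap: [0-4 ALLOC][5-9 ALLOC][10-16 ALLOC][17-21 ALLOC][22-32 FREE]
Op 5: d = realloc(d, 10) -> d = 17; heap: [0-4 ALLOC][5-9 ALLOC][10-16 ALLOC][17-26 ALLOC][27-32 FREE]
malloc(5): first-fit scan over [0-4 ALLOC][5-9 ALLOC][10-16 ALLOC][17-26 ALLOC][27-32 FREE] -> 27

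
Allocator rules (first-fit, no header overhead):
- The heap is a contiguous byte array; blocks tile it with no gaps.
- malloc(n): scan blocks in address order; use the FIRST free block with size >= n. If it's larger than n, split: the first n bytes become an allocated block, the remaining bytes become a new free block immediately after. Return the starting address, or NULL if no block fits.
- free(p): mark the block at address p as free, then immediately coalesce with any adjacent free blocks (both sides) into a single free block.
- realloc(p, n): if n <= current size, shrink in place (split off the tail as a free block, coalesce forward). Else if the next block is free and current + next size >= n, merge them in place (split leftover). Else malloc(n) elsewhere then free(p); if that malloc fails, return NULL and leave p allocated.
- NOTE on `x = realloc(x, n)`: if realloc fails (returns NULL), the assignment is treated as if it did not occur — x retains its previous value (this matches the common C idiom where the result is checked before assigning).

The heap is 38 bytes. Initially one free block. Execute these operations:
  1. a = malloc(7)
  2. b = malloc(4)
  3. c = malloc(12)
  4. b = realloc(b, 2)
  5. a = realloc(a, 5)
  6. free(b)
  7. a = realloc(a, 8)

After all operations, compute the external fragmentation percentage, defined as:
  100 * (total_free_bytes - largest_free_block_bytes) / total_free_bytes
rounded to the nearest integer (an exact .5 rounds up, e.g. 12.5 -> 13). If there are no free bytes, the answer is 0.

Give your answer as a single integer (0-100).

Op 1: a = malloc(7) -> a = 0; heap: [0-6 ALLOC][7-37 FREE]
Op 2: b = malloc(4) -> b = 7; heap: [0-6 ALLOC][7-10 ALLOC][11-37 FREE]
Op 3: c = malloc(12) -> c = 11; heap: [0-6 ALLOC][7-10 ALLOC][11-22 ALLOC][23-37 FREE]
Op 4: b = realloc(b, 2) -> b = 7; heap: [0-6 ALLOC][7-8 ALLOC][9-10 FREE][11-22 ALLOC][23-37 FREE]
Op 5: a = realloc(a, 5) -> a = 0; heap: [0-4 ALLOC][5-6 FREE][7-8 ALLOC][9-10 FREE][11-22 ALLOC][23-37 FREE]
Op 6: free(b) -> (freed b); heap: [0-4 ALLOC][5-10 FREE][11-22 ALLOC][23-37 FREE]
Op 7: a = realloc(a, 8) -> a = 0; heap: [0-7 ALLOC][8-10 FREE][11-22 ALLOC][23-37 FREE]
Free blocks: [3 15] total_free=18 largest=15 -> 100*(18-15)/18 = 300/18 ≈ 16.667 -> rounds to 17

Answer: 17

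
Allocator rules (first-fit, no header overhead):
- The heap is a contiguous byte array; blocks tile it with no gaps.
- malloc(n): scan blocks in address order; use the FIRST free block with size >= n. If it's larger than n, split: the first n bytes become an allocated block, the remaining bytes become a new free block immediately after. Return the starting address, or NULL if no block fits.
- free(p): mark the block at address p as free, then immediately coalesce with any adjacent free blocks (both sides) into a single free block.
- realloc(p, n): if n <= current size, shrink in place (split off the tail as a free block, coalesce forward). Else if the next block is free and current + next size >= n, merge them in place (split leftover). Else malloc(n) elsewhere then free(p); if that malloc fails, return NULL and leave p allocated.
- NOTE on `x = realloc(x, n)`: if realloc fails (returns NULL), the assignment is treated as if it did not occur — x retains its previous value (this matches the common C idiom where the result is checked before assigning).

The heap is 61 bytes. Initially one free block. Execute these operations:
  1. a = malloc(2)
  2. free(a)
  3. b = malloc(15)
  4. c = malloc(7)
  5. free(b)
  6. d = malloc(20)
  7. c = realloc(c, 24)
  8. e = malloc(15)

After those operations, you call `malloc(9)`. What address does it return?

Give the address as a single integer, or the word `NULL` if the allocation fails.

Op 1: a = malloc(2) -> a = 0; heap: [0-1 ALLOC][2-60 FREE]
Op 2: free(a) -> (freed a); heap: [0-60 FREE]
Op 3: b = malloc(15) -> b = 0; heap: [0-14 ALLOC][15-60 FREE]
Op 4: c = malloc(7) -> c = 15; heap: [0-14 ALLOC][15-21 ALLOC][22-60 FREE]
Op 5: free(b) -> (freed b); heap: [0-14 FREE][15-21 ALLOC][22-60 FREE]
Op 6: d = malloc(20) -> d = 22; heap: [0-14 FREE][15-21 ALLOC][22-41 ALLOC][42-60 FREE]
Op 7: c = realloc(c, 24) -> NULL (c unchanged); heap: [0-14 FREE][15-21 ALLOC][22-41 ALLOC][42-60 FREE]
Op 8: e = malloc(15) -> e = 0; heap: [0-14 ALLOC][15-21 ALLOC][22-41 ALLOC][42-60 FREE]
malloc(9): first-fit scan over [0-14 ALLOC][15-21 ALLOC][22-41 ALLOC][42-60 FREE] -> 42

Answer: 42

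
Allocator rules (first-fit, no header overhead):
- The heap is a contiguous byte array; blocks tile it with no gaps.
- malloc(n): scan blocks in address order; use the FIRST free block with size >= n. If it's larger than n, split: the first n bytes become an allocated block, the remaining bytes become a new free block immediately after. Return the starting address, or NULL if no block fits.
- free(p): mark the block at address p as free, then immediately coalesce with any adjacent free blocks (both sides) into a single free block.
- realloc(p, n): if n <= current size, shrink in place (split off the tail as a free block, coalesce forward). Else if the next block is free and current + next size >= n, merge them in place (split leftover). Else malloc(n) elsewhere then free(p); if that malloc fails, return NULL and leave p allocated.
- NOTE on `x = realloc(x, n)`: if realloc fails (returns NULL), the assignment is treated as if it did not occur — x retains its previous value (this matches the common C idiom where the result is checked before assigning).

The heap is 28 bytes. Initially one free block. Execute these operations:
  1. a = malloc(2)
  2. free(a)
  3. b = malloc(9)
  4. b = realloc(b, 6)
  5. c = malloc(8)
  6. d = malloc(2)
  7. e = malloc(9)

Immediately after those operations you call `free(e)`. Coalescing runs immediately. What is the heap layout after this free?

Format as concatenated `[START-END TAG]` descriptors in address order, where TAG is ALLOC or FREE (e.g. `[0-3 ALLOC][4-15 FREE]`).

Op 1: a = malloc(2) -> a = 0; heap: [0-1 ALLOC][2-27 FREE]
Op 2: free(a) -> (freed a); heap: [0-27 FREE]
Op 3: b = malloc(9) -> b = 0; heap: [0-8 ALLOC][9-27 FREE]
Op 4: b = realloc(b, 6) -> b = 0; heap: [0-5 ALLOC][6-27 FREE]
Op 5: c = malloc(8) -> c = 6; heap: [0-5 ALLOC][6-13 ALLOC][14-27 FREE]
Op 6: d = malloc(2) -> d = 14; heap: [0-5 ALLOC][6-13 ALLOC][14-15 ALLOC][16-27 FREE]
Op 7: e = malloc(9) -> e = 16; heap: [0-5 ALLOC][6-13 ALLOC][14-15 ALLOC][16-24 ALLOC][25-27 FREE]
free(e): e = 16 -> block [16-24 ALLOC]; mark free, coalesce with adjacent free neighbors -> [0-5 ALLOC][6-13 ALLOC][14-15 ALLOC][16-27 FREE]

Answer: [0-5 ALLOC][6-13 ALLOC][14-15 ALLOC][16-27 FREE]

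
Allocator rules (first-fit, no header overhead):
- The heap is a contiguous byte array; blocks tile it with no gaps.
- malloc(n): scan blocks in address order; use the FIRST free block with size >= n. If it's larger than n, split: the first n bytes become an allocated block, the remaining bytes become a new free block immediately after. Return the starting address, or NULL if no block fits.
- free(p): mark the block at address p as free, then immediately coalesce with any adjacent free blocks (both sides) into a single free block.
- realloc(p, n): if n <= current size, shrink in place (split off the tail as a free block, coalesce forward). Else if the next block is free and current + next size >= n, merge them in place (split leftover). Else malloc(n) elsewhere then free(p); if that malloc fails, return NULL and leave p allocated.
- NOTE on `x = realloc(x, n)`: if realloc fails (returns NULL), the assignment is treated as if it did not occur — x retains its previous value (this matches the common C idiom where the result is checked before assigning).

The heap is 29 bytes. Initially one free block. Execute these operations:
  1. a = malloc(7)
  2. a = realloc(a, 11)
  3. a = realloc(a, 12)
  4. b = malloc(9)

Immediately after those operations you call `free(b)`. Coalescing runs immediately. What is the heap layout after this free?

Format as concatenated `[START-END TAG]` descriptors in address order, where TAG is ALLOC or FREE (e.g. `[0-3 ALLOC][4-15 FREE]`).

Answer: [0-11 ALLOC][12-28 FREE]

Derivation:
Op 1: a = malloc(7) -> a = 0; heap: [0-6 ALLOC][7-28 FREE]
Op 2: a = realloc(a, 11) -> a = 0; heap: [0-10 ALLOC][11-28 FREE]
Op 3: a = realloc(a, 12) -> a = 0; heap: [0-11 ALLOC][12-28 FREE]
Op 4: b = malloc(9) -> b = 12; heap: [0-11 ALLOC][12-20 ALLOC][21-28 FREE]
free(b): b = 12 -> block [12-20 ALLOC]; mark free, coalesce with adjacent free neighbors -> [0-11 ALLOC][12-28 FREE]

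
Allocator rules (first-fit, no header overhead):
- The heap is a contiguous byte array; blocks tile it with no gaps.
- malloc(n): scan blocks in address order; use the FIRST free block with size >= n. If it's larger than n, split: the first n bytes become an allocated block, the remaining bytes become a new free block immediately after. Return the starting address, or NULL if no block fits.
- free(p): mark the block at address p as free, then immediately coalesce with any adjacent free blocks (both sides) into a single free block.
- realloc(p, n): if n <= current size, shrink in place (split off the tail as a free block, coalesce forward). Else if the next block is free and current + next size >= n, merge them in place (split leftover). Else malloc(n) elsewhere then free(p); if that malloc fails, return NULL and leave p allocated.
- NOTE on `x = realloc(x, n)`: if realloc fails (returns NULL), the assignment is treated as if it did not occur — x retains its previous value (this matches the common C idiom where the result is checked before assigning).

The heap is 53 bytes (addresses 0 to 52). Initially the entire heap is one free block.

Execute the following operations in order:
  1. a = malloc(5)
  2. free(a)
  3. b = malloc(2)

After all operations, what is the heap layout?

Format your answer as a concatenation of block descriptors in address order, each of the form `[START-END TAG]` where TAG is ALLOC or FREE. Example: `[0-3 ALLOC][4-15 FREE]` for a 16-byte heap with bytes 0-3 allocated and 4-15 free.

Op 1: a = malloc(5) -> a = 0; heap: [0-4 ALLOC][5-52 FREE]
Op 2: free(a) -> (freed a); heap: [0-52 FREE]
Op 3: b = malloc(2) -> b = 0; heap: [0-1 ALLOC][2-52 FREE]

Answer: [0-1 ALLOC][2-52 FREE]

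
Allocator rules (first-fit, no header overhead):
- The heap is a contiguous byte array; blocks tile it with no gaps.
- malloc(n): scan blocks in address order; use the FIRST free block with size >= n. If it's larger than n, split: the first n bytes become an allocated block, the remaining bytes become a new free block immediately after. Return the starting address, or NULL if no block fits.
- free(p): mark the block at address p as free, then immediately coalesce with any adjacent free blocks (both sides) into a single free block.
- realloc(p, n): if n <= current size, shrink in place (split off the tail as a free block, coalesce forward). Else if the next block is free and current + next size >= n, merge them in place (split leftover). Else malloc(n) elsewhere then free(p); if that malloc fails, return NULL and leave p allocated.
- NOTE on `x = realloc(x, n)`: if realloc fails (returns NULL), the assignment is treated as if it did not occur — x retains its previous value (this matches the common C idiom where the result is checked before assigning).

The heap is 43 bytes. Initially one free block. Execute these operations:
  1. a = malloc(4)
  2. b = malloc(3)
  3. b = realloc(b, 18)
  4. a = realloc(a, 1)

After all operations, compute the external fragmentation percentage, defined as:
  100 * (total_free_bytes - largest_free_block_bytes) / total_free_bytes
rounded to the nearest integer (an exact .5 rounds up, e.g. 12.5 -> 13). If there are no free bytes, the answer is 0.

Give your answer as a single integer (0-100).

Op 1: a = malloc(4) -> a = 0; heap: [0-3 ALLOC][4-42 FREE]
Op 2: b = malloc(3) -> b = 4; heap: [0-3 ALLOC][4-6 ALLOC][7-42 FREE]
Op 3: b = realloc(b, 18) -> b = 4; heap: [0-3 ALLOC][4-21 ALLOC][22-42 FREE]
Op 4: a = realloc(a, 1) -> a = 0; heap: [0-0 ALLOC][1-3 FREE][4-21 ALLOC][22-42 FREE]
Free blocks: [3 21] total_free=24 largest=21 -> 100*(24-21)/24 = 300/24 = 12.5 -> rounds to 13

Answer: 13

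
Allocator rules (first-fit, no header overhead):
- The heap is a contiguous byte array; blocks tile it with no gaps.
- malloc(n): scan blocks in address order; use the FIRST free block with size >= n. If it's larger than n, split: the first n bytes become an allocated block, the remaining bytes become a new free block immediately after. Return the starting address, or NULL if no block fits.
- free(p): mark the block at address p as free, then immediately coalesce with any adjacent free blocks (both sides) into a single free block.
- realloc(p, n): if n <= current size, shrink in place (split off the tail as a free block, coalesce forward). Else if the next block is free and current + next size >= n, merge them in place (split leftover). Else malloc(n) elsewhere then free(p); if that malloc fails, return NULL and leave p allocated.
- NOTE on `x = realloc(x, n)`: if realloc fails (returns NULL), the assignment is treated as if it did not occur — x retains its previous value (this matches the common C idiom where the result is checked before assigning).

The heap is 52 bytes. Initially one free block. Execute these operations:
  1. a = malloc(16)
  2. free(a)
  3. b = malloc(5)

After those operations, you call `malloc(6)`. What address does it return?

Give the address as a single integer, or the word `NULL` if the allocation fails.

Op 1: a = malloc(16) -> a = 0; heap: [0-15 ALLOC][16-51 FREE]
Op 2: free(a) -> (freed a); heap: [0-51 FREE]
Op 3: b = malloc(5) -> b = 0; heap: [0-4 ALLOC][5-51 FREE]
malloc(6): first-fit scan over [0-4 ALLOC][5-51 FREE] -> 5

Answer: 5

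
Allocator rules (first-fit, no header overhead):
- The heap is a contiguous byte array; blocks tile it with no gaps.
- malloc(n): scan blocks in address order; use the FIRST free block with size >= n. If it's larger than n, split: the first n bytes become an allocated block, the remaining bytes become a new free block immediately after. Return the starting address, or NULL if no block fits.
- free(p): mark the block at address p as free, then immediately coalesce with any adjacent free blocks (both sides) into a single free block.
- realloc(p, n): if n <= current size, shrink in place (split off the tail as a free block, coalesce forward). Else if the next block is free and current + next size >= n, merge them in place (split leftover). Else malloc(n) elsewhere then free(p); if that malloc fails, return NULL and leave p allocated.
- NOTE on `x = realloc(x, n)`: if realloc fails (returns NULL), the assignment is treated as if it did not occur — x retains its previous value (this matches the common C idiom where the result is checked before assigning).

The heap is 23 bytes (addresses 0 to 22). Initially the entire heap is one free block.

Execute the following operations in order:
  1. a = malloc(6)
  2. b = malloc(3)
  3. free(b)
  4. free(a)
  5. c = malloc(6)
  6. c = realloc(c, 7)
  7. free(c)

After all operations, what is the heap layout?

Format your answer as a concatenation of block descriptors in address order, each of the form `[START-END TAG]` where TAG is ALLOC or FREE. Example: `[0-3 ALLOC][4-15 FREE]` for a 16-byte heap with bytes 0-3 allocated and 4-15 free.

Op 1: a = malloc(6) -> a = 0; heap: [0-5 ALLOC][6-22 FREE]
Op 2: b = malloc(3) -> b = 6; heap: [0-5 ALLOC][6-8 ALLOC][9-22 FREE]
Op 3: free(b) -> (freed b); heap: [0-5 ALLOC][6-22 FREE]
Op 4: free(a) -> (freed a); heap: [0-22 FREE]
Op 5: c = malloc(6) -> c = 0; heap: [0-5 ALLOC][6-22 FREE]
Op 6: c = realloc(c, 7) -> c = 0; heap: [0-6 ALLOC][7-22 FREE]
Op 7: free(c) -> (freed c); heap: [0-22 FREE]

Answer: [0-22 FREE]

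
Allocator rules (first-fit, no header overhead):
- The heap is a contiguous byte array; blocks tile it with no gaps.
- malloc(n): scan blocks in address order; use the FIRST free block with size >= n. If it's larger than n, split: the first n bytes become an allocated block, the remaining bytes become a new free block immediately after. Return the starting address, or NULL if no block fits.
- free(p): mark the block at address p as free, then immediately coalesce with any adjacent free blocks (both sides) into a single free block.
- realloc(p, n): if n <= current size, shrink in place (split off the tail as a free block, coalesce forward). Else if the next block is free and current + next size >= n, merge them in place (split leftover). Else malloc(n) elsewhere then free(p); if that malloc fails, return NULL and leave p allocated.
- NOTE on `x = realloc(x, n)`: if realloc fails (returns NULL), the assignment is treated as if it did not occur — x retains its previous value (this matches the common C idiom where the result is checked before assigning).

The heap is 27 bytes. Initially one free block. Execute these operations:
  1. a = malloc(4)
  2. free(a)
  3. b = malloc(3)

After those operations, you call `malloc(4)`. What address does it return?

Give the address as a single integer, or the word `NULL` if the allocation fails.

Op 1: a = malloc(4) -> a = 0; heap: [0-3 ALLOC][4-26 FREE]
Op 2: free(a) -> (freed a); heap: [0-26 FREE]
Op 3: b = malloc(3) -> b = 0; heap: [0-2 ALLOC][3-26 FREE]
malloc(4): first-fit scan over [0-2 ALLOC][3-26 FREE] -> 3

Answer: 3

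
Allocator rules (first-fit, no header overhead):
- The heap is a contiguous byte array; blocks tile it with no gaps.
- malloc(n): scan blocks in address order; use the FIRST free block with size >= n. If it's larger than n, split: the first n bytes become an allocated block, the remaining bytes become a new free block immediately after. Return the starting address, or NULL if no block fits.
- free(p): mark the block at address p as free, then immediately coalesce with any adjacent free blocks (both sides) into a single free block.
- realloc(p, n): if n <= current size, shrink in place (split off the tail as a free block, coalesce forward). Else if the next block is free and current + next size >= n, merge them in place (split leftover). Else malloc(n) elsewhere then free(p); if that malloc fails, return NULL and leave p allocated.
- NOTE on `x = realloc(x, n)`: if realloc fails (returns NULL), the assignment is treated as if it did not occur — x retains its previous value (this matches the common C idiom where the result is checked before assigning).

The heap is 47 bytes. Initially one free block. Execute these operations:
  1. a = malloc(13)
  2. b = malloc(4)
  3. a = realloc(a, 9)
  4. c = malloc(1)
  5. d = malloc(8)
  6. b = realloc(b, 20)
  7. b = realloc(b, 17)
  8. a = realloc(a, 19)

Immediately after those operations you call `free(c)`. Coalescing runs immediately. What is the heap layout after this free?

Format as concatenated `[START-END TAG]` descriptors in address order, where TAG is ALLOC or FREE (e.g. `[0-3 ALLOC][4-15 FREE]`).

Answer: [0-8 ALLOC][9-16 FREE][17-24 ALLOC][25-41 ALLOC][42-46 FREE]

Derivation:
Op 1: a = malloc(13) -> a = 0; heap: [0-12 ALLOC][13-46 FREE]
Op 2: b = malloc(4) -> b = 13; heap: [0-12 ALLOC][13-16 ALLOC][17-46 FREE]
Op 3: a = realloc(a, 9) -> a = 0; heap: [0-8 ALLOC][9-12 FREE][13-16 ALLOC][17-46 FREE]
Op 4: c = malloc(1) -> c = 9; heap: [0-8 ALLOC][9-9 ALLOC][10-12 FREE][13-16 ALLOC][17-46 FREE]
Op 5: d = malloc(8) -> d = 17; heap: [0-8 ALLOC][9-9 ALLOC][10-12 FREE][13-16 ALLOC][17-24 ALLOC][25-46 FREE]
Op 6: b = realloc(b, 20) -> b = 25; heap: [0-8 ALLOC][9-9 ALLOC][10-16 FREE][17-24 ALLOC][25-44 ALLOC][45-46 FREE]
Op 7: b = realloc(b, 17) -> b = 25; heap: [0-8 ALLOC][9-9 ALLOC][10-16 FREE][17-24 ALLOC][25-41 ALLOC][42-46 FREE]
Op 8: a = realloc(a, 19) -> NULL (a unchanged); heap: [0-8 ALLOC][9-9 ALLOC][10-16 FREE][17-24 ALLOC][25-41 ALLOC][42-46 FREE]
free(c): c = 9 -> block [9-9 ALLOC]; mark free, coalesce with adjacent free neighbors -> [0-8 ALLOC][9-16 FREE][17-24 ALLOC][25-41 ALLOC][42-46 FREE]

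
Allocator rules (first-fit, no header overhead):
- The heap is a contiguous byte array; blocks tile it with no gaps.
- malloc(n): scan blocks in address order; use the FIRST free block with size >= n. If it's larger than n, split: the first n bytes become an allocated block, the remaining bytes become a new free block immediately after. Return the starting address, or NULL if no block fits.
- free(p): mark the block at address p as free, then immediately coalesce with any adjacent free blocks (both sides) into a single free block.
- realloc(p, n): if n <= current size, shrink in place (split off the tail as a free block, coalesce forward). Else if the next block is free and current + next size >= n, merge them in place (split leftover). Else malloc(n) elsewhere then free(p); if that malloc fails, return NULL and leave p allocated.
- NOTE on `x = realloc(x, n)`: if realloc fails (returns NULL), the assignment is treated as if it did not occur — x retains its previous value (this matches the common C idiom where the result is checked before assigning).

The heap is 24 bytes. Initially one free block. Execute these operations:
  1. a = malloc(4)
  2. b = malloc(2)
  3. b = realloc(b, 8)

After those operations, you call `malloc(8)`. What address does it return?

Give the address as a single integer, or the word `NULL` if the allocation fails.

Answer: 12

Derivation:
Op 1: a = malloc(4) -> a = 0; heap: [0-3 ALLOC][4-23 FREE]
Op 2: b = malloc(2) -> b = 4; heap: [0-3 ALLOC][4-5 ALLOC][6-23 FREE]
Op 3: b = realloc(b, 8) -> b = 4; heap: [0-3 ALLOC][4-11 ALLOC][12-23 FREE]
malloc(8): first-fit scan over [0-3 ALLOC][4-11 ALLOC][12-23 FREE] -> 12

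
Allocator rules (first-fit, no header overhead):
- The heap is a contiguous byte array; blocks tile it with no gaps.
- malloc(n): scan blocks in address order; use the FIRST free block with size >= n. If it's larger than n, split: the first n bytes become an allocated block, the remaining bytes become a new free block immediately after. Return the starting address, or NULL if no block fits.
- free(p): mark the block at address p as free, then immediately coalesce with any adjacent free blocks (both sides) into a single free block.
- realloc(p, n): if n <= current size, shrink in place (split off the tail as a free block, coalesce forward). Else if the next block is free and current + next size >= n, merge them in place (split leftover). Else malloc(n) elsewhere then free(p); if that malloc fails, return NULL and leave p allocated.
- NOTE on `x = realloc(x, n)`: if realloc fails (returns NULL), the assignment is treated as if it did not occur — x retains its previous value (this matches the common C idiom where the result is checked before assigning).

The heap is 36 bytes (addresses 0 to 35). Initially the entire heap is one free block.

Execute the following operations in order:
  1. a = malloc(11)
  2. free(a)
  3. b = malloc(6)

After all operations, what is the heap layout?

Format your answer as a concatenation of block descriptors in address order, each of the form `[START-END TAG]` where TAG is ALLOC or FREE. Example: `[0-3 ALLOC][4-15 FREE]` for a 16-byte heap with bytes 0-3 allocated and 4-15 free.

Answer: [0-5 ALLOC][6-35 FREE]

Derivation:
Op 1: a = malloc(11) -> a = 0; heap: [0-10 ALLOC][11-35 FREE]
Op 2: free(a) -> (freed a); heap: [0-35 FREE]
Op 3: b = malloc(6) -> b = 0; heap: [0-5 ALLOC][6-35 FREE]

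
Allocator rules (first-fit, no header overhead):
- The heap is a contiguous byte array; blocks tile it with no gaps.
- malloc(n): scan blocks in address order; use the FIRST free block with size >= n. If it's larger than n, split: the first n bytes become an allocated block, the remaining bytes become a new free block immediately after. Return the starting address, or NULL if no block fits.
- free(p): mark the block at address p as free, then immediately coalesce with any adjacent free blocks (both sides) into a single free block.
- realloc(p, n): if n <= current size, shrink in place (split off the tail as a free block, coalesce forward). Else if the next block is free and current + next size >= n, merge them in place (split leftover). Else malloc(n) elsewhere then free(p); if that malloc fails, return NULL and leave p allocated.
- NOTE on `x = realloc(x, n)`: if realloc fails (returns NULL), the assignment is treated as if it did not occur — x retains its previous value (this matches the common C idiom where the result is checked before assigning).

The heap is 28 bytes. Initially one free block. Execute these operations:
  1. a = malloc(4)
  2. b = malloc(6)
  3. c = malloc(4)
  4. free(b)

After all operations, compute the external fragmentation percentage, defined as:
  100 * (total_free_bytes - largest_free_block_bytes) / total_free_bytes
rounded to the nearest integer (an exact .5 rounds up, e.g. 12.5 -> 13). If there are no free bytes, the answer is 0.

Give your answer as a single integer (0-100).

Answer: 30

Derivation:
Op 1: a = malloc(4) -> a = 0; heap: [0-3 ALLOC][4-27 FREE]
Op 2: b = malloc(6) -> b = 4; heap: [0-3 ALLOC][4-9 ALLOC][10-27 FREE]
Op 3: c = malloc(4) -> c = 10; heap: [0-3 ALLOC][4-9 ALLOC][10-13 ALLOC][14-27 FREE]
Op 4: free(b) -> (freed b); heap: [0-3 ALLOC][4-9 FREE][10-13 ALLOC][14-27 FREE]
Free blocks: [6 14] total_free=20 largest=14 -> 100*(20-14)/20 = 600/20 = 30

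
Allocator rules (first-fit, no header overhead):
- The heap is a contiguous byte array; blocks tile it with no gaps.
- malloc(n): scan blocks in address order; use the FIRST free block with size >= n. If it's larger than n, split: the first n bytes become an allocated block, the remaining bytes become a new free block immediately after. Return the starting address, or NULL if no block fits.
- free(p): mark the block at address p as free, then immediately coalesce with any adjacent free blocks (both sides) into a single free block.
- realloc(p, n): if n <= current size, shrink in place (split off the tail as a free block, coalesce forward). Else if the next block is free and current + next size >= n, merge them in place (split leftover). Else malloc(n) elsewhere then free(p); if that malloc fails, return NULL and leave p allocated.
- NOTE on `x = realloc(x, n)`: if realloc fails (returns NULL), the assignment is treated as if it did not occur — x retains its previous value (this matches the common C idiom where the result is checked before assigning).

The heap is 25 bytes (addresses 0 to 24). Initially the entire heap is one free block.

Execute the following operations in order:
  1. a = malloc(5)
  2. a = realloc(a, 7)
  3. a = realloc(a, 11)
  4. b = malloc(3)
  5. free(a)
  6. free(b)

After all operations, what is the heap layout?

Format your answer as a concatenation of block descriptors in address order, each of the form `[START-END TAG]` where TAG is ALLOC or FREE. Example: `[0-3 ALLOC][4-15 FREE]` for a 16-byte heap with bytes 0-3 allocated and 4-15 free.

Op 1: a = malloc(5) -> a = 0; heap: [0-4 ALLOC][5-24 FREE]
Op 2: a = realloc(a, 7) -> a = 0; heap: [0-6 ALLOC][7-24 FREE]
Op 3: a = realloc(a, 11) -> a = 0; heap: [0-10 ALLOC][11-24 FREE]
Op 4: b = malloc(3) -> b = 11; heap: [0-10 ALLOC][11-13 ALLOC][14-24 FREE]
Op 5: free(a) -> (freed a); heap: [0-10 FREE][11-13 ALLOC][14-24 FREE]
Op 6: free(b) -> (freed b); heap: [0-24 FREE]

Answer: [0-24 FREE]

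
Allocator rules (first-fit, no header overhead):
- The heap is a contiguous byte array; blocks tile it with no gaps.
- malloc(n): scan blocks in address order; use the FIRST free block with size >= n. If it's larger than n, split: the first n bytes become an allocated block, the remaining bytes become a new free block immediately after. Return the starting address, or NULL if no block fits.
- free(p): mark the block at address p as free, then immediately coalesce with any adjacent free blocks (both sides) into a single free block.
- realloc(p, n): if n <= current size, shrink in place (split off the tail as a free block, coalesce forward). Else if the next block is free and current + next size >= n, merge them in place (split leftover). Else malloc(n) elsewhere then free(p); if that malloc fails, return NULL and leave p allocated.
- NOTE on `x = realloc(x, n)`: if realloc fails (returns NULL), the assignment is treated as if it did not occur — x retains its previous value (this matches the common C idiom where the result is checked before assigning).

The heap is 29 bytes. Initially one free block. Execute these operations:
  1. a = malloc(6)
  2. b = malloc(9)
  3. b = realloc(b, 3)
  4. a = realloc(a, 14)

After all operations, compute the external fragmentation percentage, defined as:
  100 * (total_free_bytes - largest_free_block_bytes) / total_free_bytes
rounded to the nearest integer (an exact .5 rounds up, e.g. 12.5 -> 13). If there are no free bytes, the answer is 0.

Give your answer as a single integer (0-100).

Op 1: a = malloc(6) -> a = 0; heap: [0-5 ALLOC][6-28 FREE]
Op 2: b = malloc(9) -> b = 6; heap: [0-5 ALLOC][6-14 ALLOC][15-28 FREE]
Op 3: b = realloc(b, 3) -> b = 6; heap: [0-5 ALLOC][6-8 ALLOC][9-28 FREE]
Op 4: a = realloc(a, 14) -> a = 9; heap: [0-5 FREE][6-8 ALLOC][9-22 ALLOC][23-28 FREE]
Free blocks: [6 6] total_free=12 largest=6 -> 100*(12-6)/12 = 600/12 = 50

Answer: 50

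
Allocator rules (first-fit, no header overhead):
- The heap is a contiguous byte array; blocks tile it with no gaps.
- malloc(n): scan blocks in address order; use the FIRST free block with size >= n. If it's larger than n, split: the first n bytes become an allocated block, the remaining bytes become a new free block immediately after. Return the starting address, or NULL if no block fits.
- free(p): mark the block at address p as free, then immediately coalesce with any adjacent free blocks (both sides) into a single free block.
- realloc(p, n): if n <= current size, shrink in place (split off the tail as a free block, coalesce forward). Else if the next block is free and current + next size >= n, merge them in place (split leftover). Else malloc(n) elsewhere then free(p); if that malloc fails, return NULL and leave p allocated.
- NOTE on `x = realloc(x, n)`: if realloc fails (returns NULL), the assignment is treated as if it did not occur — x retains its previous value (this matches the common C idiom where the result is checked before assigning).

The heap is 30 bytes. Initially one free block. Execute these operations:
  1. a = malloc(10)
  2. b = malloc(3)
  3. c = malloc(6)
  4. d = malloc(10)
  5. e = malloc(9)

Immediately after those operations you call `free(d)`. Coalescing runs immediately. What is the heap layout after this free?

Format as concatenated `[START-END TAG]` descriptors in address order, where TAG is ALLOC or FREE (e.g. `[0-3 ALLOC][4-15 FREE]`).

Op 1: a = malloc(10) -> a = 0; heap: [0-9 ALLOC][10-29 FREE]
Op 2: b = malloc(3) -> b = 10; heap: [0-9 ALLOC][10-12 ALLOC][13-29 FREE]
Op 3: c = malloc(6) -> c = 13; heap: [0-9 ALLOC][10-12 ALLOC][13-18 ALLOC][19-29 FREE]
Op 4: d = malloc(10) -> d = 19; heap: [0-9 ALLOC][10-12 ALLOC][13-18 ALLOC][19-28 ALLOC][29-29 FREE]
Op 5: e = malloc(9) -> e = NULL; heap: [0-9 ALLOC][10-12 ALLOC][13-18 ALLOC][19-28 ALLOC][29-29 FREE]
free(d): d = 19 -> block [19-28 ALLOC]; mark free, coalesce with adjacent free neighbors -> [0-9 ALLOC][10-12 ALLOC][13-18 ALLOC][19-29 FREE]

Answer: [0-9 ALLOC][10-12 ALLOC][13-18 ALLOC][19-29 FREE]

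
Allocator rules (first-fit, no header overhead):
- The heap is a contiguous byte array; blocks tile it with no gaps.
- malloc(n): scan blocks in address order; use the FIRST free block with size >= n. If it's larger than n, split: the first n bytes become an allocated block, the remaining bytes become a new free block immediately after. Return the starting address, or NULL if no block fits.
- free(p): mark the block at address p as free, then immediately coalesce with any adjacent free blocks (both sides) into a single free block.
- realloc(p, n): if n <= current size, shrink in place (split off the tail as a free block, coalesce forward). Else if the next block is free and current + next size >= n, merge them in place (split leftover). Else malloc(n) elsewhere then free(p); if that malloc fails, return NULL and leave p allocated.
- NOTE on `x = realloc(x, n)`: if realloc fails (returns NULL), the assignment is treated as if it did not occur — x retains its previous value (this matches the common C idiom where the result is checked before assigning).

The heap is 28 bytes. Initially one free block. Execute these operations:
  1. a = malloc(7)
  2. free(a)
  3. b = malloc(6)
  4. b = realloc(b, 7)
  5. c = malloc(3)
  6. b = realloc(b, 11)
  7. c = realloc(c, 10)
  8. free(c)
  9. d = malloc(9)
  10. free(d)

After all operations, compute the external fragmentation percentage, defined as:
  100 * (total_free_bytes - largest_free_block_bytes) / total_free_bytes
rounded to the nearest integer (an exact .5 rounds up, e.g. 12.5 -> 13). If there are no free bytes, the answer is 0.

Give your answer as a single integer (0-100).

Op 1: a = malloc(7) -> a = 0; heap: [0-6 ALLOC][7-27 FREE]
Op 2: free(a) -> (freed a); heap: [0-27 FREE]
Op 3: b = malloc(6) -> b = 0; heap: [0-5 ALLOC][6-27 FREE]
Op 4: b = realloc(b, 7) -> b = 0; heap: [0-6 ALLOC][7-27 FREE]
Op 5: c = malloc(3) -> c = 7; heap: [0-6 ALLOC][7-9 ALLOC][10-27 FREE]
Op 6: b = realloc(b, 11) -> b = 10; heap: [0-6 FREE][7-9 ALLOC][10-20 ALLOC][21-27 FREE]
Op 7: c = realloc(c, 10) -> NULL (c unchanged); heap: [0-6 FREE][7-9 ALLOC][10-20 ALLOC][21-27 FREE]
Op 8: free(c) -> (freed c); heap: [0-9 FREE][10-20 ALLOC][21-27 FREE]
Op 9: d = malloc(9) -> d = 0; heap: [0-8 ALLOC][9-9 FREE][10-20 ALLOC][21-27 FREE]
Op 10: free(d) -> (freed d); heap: [0-9 FREE][10-20 ALLOC][21-27 FREE]
Free blocks: [10 7] total_free=17 largest=10 -> 100*(17-10)/17 = 700/17 ≈ 41.176 -> rounds to 41

Answer: 41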